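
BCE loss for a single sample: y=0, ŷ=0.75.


BCE = -[y·ln(p) + (1-y)·ln(1-p)]
= -0 - 1·ln(1-0.75)
= -ln(0.25) = 1.3863

1.3863


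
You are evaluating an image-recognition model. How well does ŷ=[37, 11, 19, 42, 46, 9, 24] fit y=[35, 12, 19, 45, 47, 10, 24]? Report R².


ȳ = 27.4286
SS_res = Σ(y-ŷ)² = 16
SS_tot = Σ(y-ȳ)² = 1373.71
R² = 1 - SS_res/SS_tot = 1 - 0.0116 = 0.9884

0.9884


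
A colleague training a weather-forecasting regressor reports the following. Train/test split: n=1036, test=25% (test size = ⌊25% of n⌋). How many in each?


Test = ⌊1036·25/100⌋ = 259
Train = 1036 - 259 = 777

Train: 777, Test: 259


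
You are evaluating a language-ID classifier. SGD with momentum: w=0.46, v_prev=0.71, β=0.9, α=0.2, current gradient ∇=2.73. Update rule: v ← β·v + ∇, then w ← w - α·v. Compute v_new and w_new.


v_new = 0.9·0.71 + 2.73 = 0.639 + 2.73 = 3.369
w_new = 0.46 - 0.2·3.369 = 0.46 - 0.6738 = -0.2138

v_new=3.369, w_new=-0.2138


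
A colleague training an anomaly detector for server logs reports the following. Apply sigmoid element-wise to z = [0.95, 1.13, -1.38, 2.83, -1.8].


σ(0.95) = 1/(1+e^-0.95) = 0.7211
σ(1.13) = 1/(1+e^-1.13) = 0.7558
σ(-1.38) = 1/(1+e^1.38) = 0.201
σ(2.83) = 1/(1+e^-2.83) = 0.9443
σ(-1.8) = 1/(1+e^1.8) = 0.1419
result = [0.7211, 0.7558, 0.201, 0.9443, 0.1419]

[0.7211, 0.7558, 0.201, 0.9443, 0.1419]


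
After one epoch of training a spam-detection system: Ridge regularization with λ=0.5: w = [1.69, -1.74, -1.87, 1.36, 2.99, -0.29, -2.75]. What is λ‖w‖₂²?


‖w‖₂² = (1.69)² + (-1.74)² + (-1.87)² + (1.36)² + (2.99)² + (-0.29)² + (-2.75)²
     = 2.8561 + 3.0276 + 3.4969 + 1.8496 + 8.9401 + 0.0841 + 7.5625
     = 27.8169
λ·‖w‖₂² = 0.5·27.8169 = 13.90845

13.90845


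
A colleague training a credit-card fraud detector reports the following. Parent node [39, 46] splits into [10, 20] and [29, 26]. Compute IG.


Parent = [39, 46], H_parent = 0.9951
H_left = 0.9183 (n=30), H_right = 0.9979 (n=55)
H_children = (30/85)·0.9183 + (55/85)·0.9979 = 0.9698
IG = 0.9951 - 0.9698 = 0.0253

0.0253


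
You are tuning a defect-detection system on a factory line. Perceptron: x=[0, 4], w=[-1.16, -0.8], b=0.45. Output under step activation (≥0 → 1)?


z = (0)·(-1.16) + (4)·(-0.8) + 0.45
  = -2.75
step(z) = 0 (z<0)

0


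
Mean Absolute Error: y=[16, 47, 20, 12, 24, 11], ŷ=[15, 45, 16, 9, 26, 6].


Absolute errors: |16-15|=1, |47-45|=2, |20-16|=4, |12-9|=3, |24-26|=2, |11-6|=5
Sum = 17
MAE = 17/6 = 17/6

17/6


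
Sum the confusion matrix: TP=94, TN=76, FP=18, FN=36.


Total = TP + TN + FP + FN
= 94 + 76 + 18 + 36
= 224
(Predicted positive: 112, predicted negative: 112)

224


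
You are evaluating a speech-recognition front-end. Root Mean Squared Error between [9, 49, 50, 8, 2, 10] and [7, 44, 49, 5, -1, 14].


MSE = 64/6 = 10.6667
RMSE = √(64/6) = 3.266

3.266


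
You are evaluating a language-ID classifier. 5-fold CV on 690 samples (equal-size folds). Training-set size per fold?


Fold size = 690/5 = 138
Training per fold = 690 - 138 = 552

552


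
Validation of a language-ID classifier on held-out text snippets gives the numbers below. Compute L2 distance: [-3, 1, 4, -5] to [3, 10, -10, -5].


d = √((-3-3)² + (1-10)² + (4+ 10)² + (-5+ 5)²)
  = √(36 + 81 + 196 + 0)
  = √313 = 17.6918

17.6918


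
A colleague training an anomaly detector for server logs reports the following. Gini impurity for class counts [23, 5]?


Probabilities: [23/28, 5/28] ≈ [0.8214, 0.1786]
Σpᵢ² = (529 + 25)/28² = 554/784
Gini = 1 - Σpᵢ² = 1 - 554/784 = 0.2934

0.2934


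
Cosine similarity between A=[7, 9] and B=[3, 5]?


A·B = 7·3 + 9·5 = 66
‖A‖ = √130 = 11.4018, ‖B‖ = √34 = 5.831
cos = 66/(√130·√34) = 66/√4420 = 0.9927

0.9927


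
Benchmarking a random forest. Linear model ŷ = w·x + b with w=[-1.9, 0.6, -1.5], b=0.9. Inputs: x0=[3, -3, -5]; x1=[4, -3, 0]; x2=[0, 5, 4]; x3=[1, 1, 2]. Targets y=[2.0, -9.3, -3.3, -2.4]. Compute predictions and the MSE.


ŷ0 = (-1.9)·(3) + (0.6)·(-3) + (-1.5)·(-5) + 0.9 = 0.9
ŷ1 = (-1.9)·(4) + (0.6)·(-3) + (-1.5)·(0) + 0.9 = -8.5
ŷ2 = (-1.9)·(0) + (0.6)·(5) + (-1.5)·(4) + 0.9 = -2.1
ŷ3 = (-1.9)·(1) + (0.6)·(1) + (-1.5)·(2) + 0.9 = -3.4
errors² = [1.21, 0.64, 1.44, 1.0]
MSE = 4.2900/4 = 1.0725

1.0725


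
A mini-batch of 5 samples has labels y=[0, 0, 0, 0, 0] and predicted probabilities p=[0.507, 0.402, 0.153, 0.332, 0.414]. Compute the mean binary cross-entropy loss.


L[0] = -ln(1-0.507) = -ln(0.493) = 0.7072
L[1] = -ln(1-0.402) = -ln(0.598) = 0.5142
L[2] = -ln(1-0.153) = -ln(0.847) = 0.1661
L[3] = -ln(1-0.332) = -ln(0.668) = 0.4035
L[4] = -ln(1-0.414) = -ln(0.586) = 0.5344
mean = (0.7072 + 0.5142 + 0.1661 + 0.4035 + 0.5344)/5 = 0.4651

0.4651


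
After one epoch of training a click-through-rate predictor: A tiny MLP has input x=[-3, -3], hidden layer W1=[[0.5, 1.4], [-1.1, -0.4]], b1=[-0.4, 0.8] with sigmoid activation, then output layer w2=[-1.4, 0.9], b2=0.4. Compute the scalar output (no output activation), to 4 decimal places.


z1[0] = (0.5)·(-3) + (1.4)·(-3) - 0.4 = -6.1
z1[1] = (-1.1)·(-3) + (-0.4)·(-3) + 0.8 = 5.3
h = sigmoid(z1) = [0.0022, 0.995]
output = (-1.4)·(0.0022) + (0.9)·(0.995) + 0.4 = 1.2924

1.2924


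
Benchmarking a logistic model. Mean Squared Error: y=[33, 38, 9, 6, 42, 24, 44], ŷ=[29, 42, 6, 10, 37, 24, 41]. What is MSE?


Squared errors: (33-29)²=16, (38-42)²=16, (9-6)²=9, (6-10)²=16, (42-37)²=25, (24-24)²=0, (44-41)²=9
Sum = 91
MSE = 91/7 = 13

13


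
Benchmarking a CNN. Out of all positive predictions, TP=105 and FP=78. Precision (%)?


Precision = TP/(TP+FP)
= 105/(105+78)
= 105/183 = 57.38%

57.38%


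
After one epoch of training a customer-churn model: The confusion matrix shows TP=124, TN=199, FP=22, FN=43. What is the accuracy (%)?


Accuracy = (TP+TN)/(TP+TN+FP+FN)
= (124+199)/(388)
= 323/388 = 83.25%

83.25%


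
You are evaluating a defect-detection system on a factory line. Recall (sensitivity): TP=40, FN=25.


Recall = TP/(TP+FN)
= 40/(40+25)
= 40/65 = 61.54%

61.54%


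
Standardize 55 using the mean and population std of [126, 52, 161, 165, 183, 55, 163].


μ = 129.2857, σ = 50.4344
z = (55 - 129.2857)/50.4344 = -1.4729

-1.4729


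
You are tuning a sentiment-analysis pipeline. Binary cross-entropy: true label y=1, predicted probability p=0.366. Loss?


BCE = -[y·ln(p) + (1-y)·ln(1-p)]
= -1·ln(0.366) - 0
= -ln(0.366) = 1.0051

1.0051


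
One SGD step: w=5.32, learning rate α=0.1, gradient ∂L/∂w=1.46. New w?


w_new = w - α·∇
= 5.32 - 0.1·1.46
= 5.32 - 0.146
= 5.174

5.174


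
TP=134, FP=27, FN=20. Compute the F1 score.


Precision = 134/161 = 0.8323
Recall = 134/154 = 0.8701
F1 = 2·P·R/(P+R) = 2·TP/(2·TP+FP+FN) = 268/(268+27+20) = 268/315 = 0.8508

0.8508


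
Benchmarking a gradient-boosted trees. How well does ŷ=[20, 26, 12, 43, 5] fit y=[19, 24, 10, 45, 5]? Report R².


ȳ = 20.6
SS_res = Σ(y-ŷ)² = 13
SS_tot = Σ(y-ȳ)² = 965.2
R² = 1 - SS_res/SS_tot = 1 - 0.0135 = 0.9865

0.9865


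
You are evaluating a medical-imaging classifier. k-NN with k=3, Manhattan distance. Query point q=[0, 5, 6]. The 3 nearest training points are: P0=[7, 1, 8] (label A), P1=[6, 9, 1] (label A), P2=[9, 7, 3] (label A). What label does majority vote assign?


d(q,P0) = 13  (label A)
d(q,P1) = 15  (label A)
d(q,P2) = 14  (label A)
Votes: A=3, B=0
Majority → A

A


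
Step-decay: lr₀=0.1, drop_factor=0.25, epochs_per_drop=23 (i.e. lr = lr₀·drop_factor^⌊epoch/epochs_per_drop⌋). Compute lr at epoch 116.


n_drops = ⌊116/23⌋ = 5
lr = 0.1·0.25^5 = 0.1·0.0009765625 = 0.00009765625

0.00009765625


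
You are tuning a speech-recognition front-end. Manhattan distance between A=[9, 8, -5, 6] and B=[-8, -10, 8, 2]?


d = |9+ 8| + |8+ 10| + |-5-8| + |6-2|
  = 17 + 18 + 13 + 4
  = 52

52


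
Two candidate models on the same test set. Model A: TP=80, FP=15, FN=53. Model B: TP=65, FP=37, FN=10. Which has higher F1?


Model A: P=80/95=0.8421, R=80/133=0.6015, F1=2PR/(P+R)=2TP/(2TP+FP+FN)=160/228=0.7018
Model B: P=65/102=0.6373, R=65/75=0.8667, F1=2PR/(P+R)=2TP/(2TP+FP+FN)=130/177=0.7345
0.7018 < 0.7345 → Model B

Model B


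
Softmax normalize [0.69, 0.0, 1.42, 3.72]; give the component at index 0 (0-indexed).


Exponentials: e^0.69=1.9937, e^0.0=1, e^1.42=4.1371, e^3.72=41.2644
Sum = 48.3952
Softmax = [0.0412, 0.0207, 0.0855, 0.8527]
p[0] = 1.9937/48.3952 = 0.0412

0.0412


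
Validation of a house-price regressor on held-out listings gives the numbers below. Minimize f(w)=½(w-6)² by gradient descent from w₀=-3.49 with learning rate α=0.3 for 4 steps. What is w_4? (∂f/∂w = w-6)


step 1: grad = -3.49-6 = -9.49; w = -3.49 - 0.3·(-9.49) = -0.643
step 2: grad = -0.643-6 = -6.643; w = -0.643 - 0.3·(-6.643) = 1.3499
step 3: grad = 1.3499-6 = -4.6501; w = 1.3499 - 0.3·(-4.6501) = 2.74493
step 4: grad = 2.74493-6 = -3.25507; w = 2.74493 - 0.3·(-3.25507) = 3.721451

3.721451


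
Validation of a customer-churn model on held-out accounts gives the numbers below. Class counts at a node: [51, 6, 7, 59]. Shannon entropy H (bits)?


Probabilities: [51/123, 6/123, 7/123, 59/123] ≈ [0.4146, 0.0488, 0.0569, 0.4797]
H = -((51/123)·log₂(51/123) + (6/123)·log₂(6/123) + (7/123)·log₂(7/123) + (59/123)·log₂(59/123))
  = 1.4829 bits

1.4829 bits


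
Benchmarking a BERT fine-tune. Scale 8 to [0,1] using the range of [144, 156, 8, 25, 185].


min=8, max=185
(8-8)/(185-8) = 0/177 = 0.0

0.0


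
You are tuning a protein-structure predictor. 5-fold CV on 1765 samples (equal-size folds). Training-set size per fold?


Fold size = 1765/5 = 353
Training per fold = 1765 - 353 = 1412

1412


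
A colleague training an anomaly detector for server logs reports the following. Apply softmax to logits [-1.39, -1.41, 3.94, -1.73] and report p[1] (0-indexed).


Exponentials: e^-1.39=0.2491, e^-1.41=0.2441, e^3.94=51.4186, e^-1.73=0.1773
Sum = 52.0891
Softmax = [0.0048, 0.0047, 0.9871, 0.0034]
p[1] = 0.2441/52.0891 = 0.0047

0.0047


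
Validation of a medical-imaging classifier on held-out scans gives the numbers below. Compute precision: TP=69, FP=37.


Precision = TP/(TP+FP)
= 69/(69+37)
= 69/106 = 65.09%

65.09%


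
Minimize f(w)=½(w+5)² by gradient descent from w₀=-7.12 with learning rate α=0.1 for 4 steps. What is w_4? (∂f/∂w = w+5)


step 1: grad = -7.12+5 = -2.12; w = -7.12 - 0.1·(-2.12) = -6.908
step 2: grad = -6.908+5 = -1.908; w = -6.908 - 0.1·(-1.908) = -6.7172
step 3: grad = -6.7172+5 = -1.7172; w = -6.7172 - 0.1·(-1.7172) = -6.54548
step 4: grad = -6.54548+5 = -1.54548; w = -6.54548 - 0.1·(-1.54548) = -6.390932

-6.390932


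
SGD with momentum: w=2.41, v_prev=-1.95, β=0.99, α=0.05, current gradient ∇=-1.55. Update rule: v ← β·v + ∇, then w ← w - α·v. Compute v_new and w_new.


v_new = 0.99·-1.95 - 1.55 = -1.9305 - 1.55 = -3.4805
w_new = 2.41 - 0.05·-3.4805 = 2.41 + 0.174025 = 2.584025

v_new=-3.4805, w_new=2.584025


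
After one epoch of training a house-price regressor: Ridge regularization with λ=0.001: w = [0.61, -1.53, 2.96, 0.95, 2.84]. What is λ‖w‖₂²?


‖w‖₂² = (0.61)² + (-1.53)² + (2.96)² + (0.95)² + (2.84)²
     = 0.3721 + 2.3409 + 8.7616 + 0.9025 + 8.0656
     = 20.4427
λ·‖w‖₂² = 0.001·20.4427 = 0.020443

0.020443


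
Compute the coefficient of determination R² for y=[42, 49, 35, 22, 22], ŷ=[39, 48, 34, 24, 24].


ȳ = 34
SS_res = Σ(y-ŷ)² = 19
SS_tot = Σ(y-ȳ)² = 578
R² = 1 - SS_res/SS_tot = 1 - 0.0329 = 0.9671

0.9671


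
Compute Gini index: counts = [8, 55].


Probabilities: [8/63, 55/63] ≈ [0.127, 0.873]
Σpᵢ² = (64 + 3025)/63² = 3089/3969
Gini = 1 - Σpᵢ² = 1 - 3089/3969 = 0.2217

0.2217


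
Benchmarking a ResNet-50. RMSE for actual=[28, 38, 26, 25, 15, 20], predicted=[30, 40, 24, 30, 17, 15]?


MSE = 66/6 = 11
RMSE = √(66/6) = 3.3166

3.3166


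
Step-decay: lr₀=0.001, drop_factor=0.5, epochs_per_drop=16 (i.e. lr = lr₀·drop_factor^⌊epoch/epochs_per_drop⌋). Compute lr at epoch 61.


n_drops = ⌊61/16⌋ = 3
lr = 0.001·0.5^3 = 0.001·0.125 = 0.000125

0.000125


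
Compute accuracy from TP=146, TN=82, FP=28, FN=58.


Accuracy = (TP+TN)/(TP+TN+FP+FN)
= (146+82)/(314)
= 228/314 = 72.61%

72.61%


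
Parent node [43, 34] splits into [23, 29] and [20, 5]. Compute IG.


Parent = [43, 34], H_parent = 0.9901
H_left = 0.9904 (n=52), H_right = 0.7219 (n=25)
H_children = (52/77)·0.9904 + (25/77)·0.7219 = 0.9032
IG = 0.9901 - 0.9032 = 0.0869

0.0869


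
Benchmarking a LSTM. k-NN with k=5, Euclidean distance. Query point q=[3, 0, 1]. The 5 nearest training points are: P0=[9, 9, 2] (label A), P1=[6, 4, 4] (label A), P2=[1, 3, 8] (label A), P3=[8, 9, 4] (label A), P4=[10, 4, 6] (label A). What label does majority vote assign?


d(q,P0) = 10.8628  (label A)
d(q,P1) = 5.831  (label A)
d(q,P2) = 7.874  (label A)
d(q,P3) = 10.7238  (label A)
d(q,P4) = 9.4868  (label A)
Votes: A=5, B=0
Majority → A

A


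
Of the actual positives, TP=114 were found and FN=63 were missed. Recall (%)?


Recall = TP/(TP+FN)
= 114/(114+63)
= 114/177 = 64.41%

64.41%


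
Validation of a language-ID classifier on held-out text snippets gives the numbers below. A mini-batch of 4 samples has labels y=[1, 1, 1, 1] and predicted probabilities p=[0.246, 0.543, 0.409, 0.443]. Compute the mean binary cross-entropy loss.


L[0] = -ln(0.246) = 1.4024
L[1] = -ln(0.543) = 0.6106
L[2] = -ln(0.409) = 0.894
L[3] = -ln(0.443) = 0.8142
mean = (1.4024 + 0.6106 + 0.894 + 0.8142)/4 = 0.9303

0.9303


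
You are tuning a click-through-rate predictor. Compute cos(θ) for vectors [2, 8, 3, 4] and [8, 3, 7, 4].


A·B = 2·8 + 8·3 + 3·7 + 4·4 = 77
‖A‖ = √93 = 9.6437, ‖B‖ = √138 = 11.7473
cos = 77/(√93·√138) = 77/√12834 = 0.6797

0.6797


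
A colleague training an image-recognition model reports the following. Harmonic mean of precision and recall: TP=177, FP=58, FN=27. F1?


Precision = 177/235 = 0.7532
Recall = 177/204 = 0.8676
F1 = 2·P·R/(P+R) = 2·TP/(2·TP+FP+FN) = 354/(354+58+27) = 354/439 = 0.8064

0.8064


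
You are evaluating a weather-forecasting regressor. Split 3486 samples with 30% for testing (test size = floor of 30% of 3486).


Test = ⌊3486·30/100⌋ = 1045
Train = 3486 - 1045 = 2441

Train: 2441, Test: 1045


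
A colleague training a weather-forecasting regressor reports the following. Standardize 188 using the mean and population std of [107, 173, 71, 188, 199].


μ = 147.6, σ = 49.8702
z = (188 - 147.6)/49.8702 = 0.8101

0.8101


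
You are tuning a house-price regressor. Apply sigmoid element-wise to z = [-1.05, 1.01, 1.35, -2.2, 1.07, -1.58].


σ(-1.05) = 1/(1+e^1.05) = 0.2592
σ(1.01) = 1/(1+e^-1.01) = 0.733
σ(1.35) = 1/(1+e^-1.35) = 0.7941
σ(-2.2) = 1/(1+e^2.2) = 0.0998
σ(1.07) = 1/(1+e^-1.07) = 0.7446
σ(-1.58) = 1/(1+e^1.58) = 0.1708
result = [0.2592, 0.733, 0.7941, 0.0998, 0.7446, 0.1708]

[0.2592, 0.733, 0.7941, 0.0998, 0.7446, 0.1708]


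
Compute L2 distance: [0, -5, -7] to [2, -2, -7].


d = √((0-2)² + (-5+ 2)² + (-7+ 7)²)
  = √(4 + 9 + 0)
  = √13 = 3.6056

3.6056


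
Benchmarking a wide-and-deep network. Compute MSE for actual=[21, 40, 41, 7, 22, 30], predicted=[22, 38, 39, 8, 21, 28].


Squared errors: (21-22)²=1, (40-38)²=4, (41-39)²=4, (7-8)²=1, (22-21)²=1, (30-28)²=4
Sum = 15
MSE = 15/6 = 5/2

5/2


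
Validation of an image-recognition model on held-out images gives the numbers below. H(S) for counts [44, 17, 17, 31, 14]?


Probabilities: [44/123, 17/123, 17/123, 31/123, 14/123] ≈ [0.3577, 0.1382, 0.1382, 0.252, 0.1138]
H = -((44/123)·log₂(44/123) + (17/123)·log₂(17/123) + (17/123)·log₂(17/123) + (31/123)·log₂(31/123) + (14/123)·log₂(14/123))
  = 2.1777 bits

2.1777 bits


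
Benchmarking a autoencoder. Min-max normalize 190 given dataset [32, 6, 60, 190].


min=6, max=190
(190-6)/(190-6) = 184/184 = 1.0

1.0


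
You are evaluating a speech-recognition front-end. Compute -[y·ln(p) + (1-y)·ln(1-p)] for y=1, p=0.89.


BCE = -[y·ln(p) + (1-y)·ln(1-p)]
= -1·ln(0.89) - 0
= -ln(0.89) = 0.1165

0.1165


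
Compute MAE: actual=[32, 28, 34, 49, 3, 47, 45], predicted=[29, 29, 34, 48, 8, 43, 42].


Absolute errors: |32-29|=3, |28-29|=1, |34-34|=0, |49-48|=1, |3-8|=5, |47-43|=4, |45-42|=3
Sum = 17
MAE = 17/7 = 17/7

17/7


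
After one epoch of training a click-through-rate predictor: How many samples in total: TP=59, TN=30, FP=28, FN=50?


Total = TP + TN + FP + FN
= 59 + 30 + 28 + 50
= 167
(Predicted positive: 87, predicted negative: 80)

167


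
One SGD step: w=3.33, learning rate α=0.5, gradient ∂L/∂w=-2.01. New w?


w_new = w - α·∇
= 3.33 - 0.5·-2.01
= 3.33 + 1.005
= 4.335

4.335


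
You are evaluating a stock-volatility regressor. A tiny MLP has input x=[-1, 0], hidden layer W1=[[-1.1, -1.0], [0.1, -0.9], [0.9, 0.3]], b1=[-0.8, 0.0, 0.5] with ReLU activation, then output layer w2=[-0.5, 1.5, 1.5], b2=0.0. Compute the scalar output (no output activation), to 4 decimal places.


z1[0] = (-1.1)·(-1) + (-1.0)·(0) - 0.8 = 0.3
z1[1] = (0.1)·(-1) + (-0.9)·(0) + 0.0 = -0.1
z1[2] = (0.9)·(-1) + (0.3)·(0) + 0.5 = -0.4
h = ReLU(z1) = [0.3, 0.0, 0.0]
output = (-0.5)·(0.3) + (1.5)·(0.0) + (1.5)·(0.0) + 0.0 = -0.15

-0.15


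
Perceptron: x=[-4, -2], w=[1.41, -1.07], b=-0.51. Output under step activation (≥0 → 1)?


z = (-4)·(1.41) + (-2)·(-1.07) - 0.51
  = -4.01
step(z) = 0 (z<0)

0


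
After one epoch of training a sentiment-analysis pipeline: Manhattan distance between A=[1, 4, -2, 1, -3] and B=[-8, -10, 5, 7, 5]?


d = |1+ 8| + |4+ 10| + |-2-5| + |1-7| + |-3-5|
  = 9 + 14 + 7 + 6 + 8
  = 44

44


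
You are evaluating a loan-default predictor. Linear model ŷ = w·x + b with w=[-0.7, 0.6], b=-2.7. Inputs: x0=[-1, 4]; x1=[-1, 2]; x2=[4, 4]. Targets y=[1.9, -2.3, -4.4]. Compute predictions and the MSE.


ŷ0 = (-0.7)·(-1) + (0.6)·(4) - 2.7 = 0.4
ŷ1 = (-0.7)·(-1) + (0.6)·(2) - 2.7 = -0.8
ŷ2 = (-0.7)·(4) + (0.6)·(4) - 2.7 = -3.1
errors² = [2.25, 2.25, 1.69]
MSE = 6.1900/3 = 2.0633

2.0633


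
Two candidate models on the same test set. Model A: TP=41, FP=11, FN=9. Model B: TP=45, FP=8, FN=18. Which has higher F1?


Model A: P=41/52=0.7885, R=41/50=0.82, F1=2PR/(P+R)=2TP/(2TP+FP+FN)=82/102=0.8039
Model B: P=45/53=0.8491, R=45/63=0.7143, F1=2PR/(P+R)=2TP/(2TP+FP+FN)=90/116=0.7759
0.8039 > 0.7759 → Model A

Model A


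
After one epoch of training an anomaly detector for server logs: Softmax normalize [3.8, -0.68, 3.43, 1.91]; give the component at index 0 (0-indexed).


Exponentials: e^3.8=44.7012, e^-0.68=0.5066, e^3.43=30.8766, e^1.91=6.7531
Sum = 82.8375
Softmax = [0.5396, 0.0061, 0.3727, 0.0815]
p[0] = 44.7012/82.8375 = 0.5396

0.5396


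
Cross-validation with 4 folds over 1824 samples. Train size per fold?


Fold size = 1824/4 = 456
Training per fold = 1824 - 456 = 1368

1368


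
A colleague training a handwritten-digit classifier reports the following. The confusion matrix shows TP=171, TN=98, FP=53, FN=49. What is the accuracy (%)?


Accuracy = (TP+TN)/(TP+TN+FP+FN)
= (171+98)/(371)
= 269/371 = 72.51%

72.51%


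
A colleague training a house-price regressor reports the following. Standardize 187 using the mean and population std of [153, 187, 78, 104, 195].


μ = 143.4, σ = 45.7934
z = (187 - 143.4)/45.7934 = 0.9521

0.9521


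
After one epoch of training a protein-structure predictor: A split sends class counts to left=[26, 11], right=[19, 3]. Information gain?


Parent = [45, 14], H_parent = 0.7905
H_left = 0.878 (n=37), H_right = 0.5746 (n=22)
H_children = (37/59)·0.878 + (22/59)·0.5746 = 0.7649
IG = 0.7905 - 0.7649 = 0.0256

0.0256


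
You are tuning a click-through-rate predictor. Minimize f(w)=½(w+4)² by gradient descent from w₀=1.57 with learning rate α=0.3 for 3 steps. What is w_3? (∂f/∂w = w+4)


step 1: grad = 1.57+4 = 5.57; w = 1.57 - 0.3·(5.57) = -0.101
step 2: grad = -0.101+4 = 3.899; w = -0.101 - 0.3·(3.899) = -1.2707
step 3: grad = -1.2707+4 = 2.7293; w = -1.2707 - 0.3·(2.7293) = -2.08949

-2.08949


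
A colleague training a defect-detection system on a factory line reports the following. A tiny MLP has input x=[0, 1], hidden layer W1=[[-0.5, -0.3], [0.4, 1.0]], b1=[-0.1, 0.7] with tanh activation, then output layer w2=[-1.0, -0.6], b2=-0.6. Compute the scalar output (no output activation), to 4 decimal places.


z1[0] = (-0.5)·(0) + (-0.3)·(1) - 0.1 = -0.4
z1[1] = (0.4)·(0) + (1.0)·(1) + 0.7 = 1.7
h = tanh(z1) = [-0.3799, 0.9354]
output = (-1.0)·(-0.3799) + (-0.6)·(0.9354) - 0.6 = -0.7813

-0.7813


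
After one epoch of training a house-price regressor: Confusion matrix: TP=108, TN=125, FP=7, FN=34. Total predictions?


Total = TP + TN + FP + FN
= 108 + 125 + 7 + 34
= 274
(Predicted positive: 115, predicted negative: 159)

274


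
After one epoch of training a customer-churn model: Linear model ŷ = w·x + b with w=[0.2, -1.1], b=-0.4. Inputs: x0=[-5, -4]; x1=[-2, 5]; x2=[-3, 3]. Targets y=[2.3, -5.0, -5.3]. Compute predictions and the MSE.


ŷ0 = (0.2)·(-5) + (-1.1)·(-4) - 0.4 = 3.0
ŷ1 = (0.2)·(-2) + (-1.1)·(5) - 0.4 = -6.3
ŷ2 = (0.2)·(-3) + (-1.1)·(3) - 0.4 = -4.3
errors² = [0.49, 1.69, 1.0]
MSE = 3.1800/3 = 1.06

1.06


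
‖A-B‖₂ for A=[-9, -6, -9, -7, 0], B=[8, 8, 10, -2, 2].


d = √((-9-8)² + (-6-8)² + (-9-10)² + (-7+ 2)² + (0-2)²)
  = √(289 + 196 + 361 + 25 + 4)
  = √875 = 29.5804

29.5804


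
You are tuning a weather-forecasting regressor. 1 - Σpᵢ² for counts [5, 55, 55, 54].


Probabilities: [5/169, 55/169, 55/169, 54/169] ≈ [0.0296, 0.3254, 0.3254, 0.3195]
Σpᵢ² = (25 + 3025 + 3025 + 2916)/169² = 8991/28561
Gini = 1 - Σpᵢ² = 1 - 8991/28561 = 0.6852

0.6852


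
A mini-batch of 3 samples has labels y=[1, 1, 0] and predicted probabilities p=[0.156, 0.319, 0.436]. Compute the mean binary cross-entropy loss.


L[0] = -ln(0.156) = 1.8579
L[1] = -ln(0.319) = 1.1426
L[2] = -ln(1-0.436) = -ln(0.564) = 0.5727
mean = (1.8579 + 1.1426 + 0.5727)/3 = 1.1911

1.1911


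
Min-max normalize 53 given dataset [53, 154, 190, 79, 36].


min=36, max=190
(53-36)/(190-36) = 17/154 = 0.1104

0.1104


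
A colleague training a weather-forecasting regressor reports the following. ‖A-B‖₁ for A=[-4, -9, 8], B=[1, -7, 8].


d = |-4-1| + |-9+ 7| + |8-8|
  = 5 + 2 + 0
  = 7

7


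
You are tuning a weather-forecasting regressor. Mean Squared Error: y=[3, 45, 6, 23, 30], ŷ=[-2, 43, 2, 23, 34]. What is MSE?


Squared errors: (3+ 2)²=25, (45-43)²=4, (6-2)²=16, (23-23)²=0, (30-34)²=16
Sum = 61
MSE = 61/5 = 61/5

61/5


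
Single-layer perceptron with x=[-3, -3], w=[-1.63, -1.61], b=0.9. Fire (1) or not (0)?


z = (-3)·(-1.63) + (-3)·(-1.61) + 0.9
  = 10.62
step(z) = 1 (z≥0)

1


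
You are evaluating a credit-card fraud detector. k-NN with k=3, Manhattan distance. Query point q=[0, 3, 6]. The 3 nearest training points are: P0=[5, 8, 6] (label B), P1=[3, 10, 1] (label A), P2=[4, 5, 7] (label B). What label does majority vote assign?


d(q,P0) = 10  (label B)
d(q,P1) = 15  (label A)
d(q,P2) = 7  (label B)
Votes: A=1, B=2
Majority → B

B


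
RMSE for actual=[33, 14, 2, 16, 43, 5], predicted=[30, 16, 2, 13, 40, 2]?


MSE = 40/6 = 6.6667
RMSE = √(40/6) = 2.582

2.582


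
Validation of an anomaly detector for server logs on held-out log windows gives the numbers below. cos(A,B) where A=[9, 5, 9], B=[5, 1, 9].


A·B = 9·5 + 5·1 + 9·9 = 131
‖A‖ = √187 = 13.6748, ‖B‖ = √107 = 10.3441
cos = 131/(√187·√107) = 131/√20009 = 0.9261

0.9261


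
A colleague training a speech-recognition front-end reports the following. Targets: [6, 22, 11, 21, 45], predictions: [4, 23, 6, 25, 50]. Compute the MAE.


Absolute errors: |6-4|=2, |22-23|=1, |11-6|=5, |21-25|=4, |45-50|=5
Sum = 17
MAE = 17/5 = 17/5

17/5


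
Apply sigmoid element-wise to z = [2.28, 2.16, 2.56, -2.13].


σ(2.28) = 1/(1+e^-2.28) = 0.9072
σ(2.16) = 1/(1+e^-2.16) = 0.8966
σ(2.56) = 1/(1+e^-2.56) = 0.9282
σ(-2.13) = 1/(1+e^2.13) = 0.1062
result = [0.9072, 0.8966, 0.9282, 0.1062]

[0.9072, 0.8966, 0.9282, 0.1062]


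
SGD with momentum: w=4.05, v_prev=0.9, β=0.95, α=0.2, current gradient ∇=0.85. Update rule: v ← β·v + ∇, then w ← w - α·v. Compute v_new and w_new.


v_new = 0.95·0.9 + 0.85 = 0.855 + 0.85 = 1.705
w_new = 4.05 - 0.2·1.705 = 4.05 - 0.341 = 3.709

v_new=1.705, w_new=3.709


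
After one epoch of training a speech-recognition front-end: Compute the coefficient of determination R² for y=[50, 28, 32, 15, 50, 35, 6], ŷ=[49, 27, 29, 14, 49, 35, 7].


ȳ = 30.8571
SS_res = Σ(y-ŷ)² = 14
SS_tot = Σ(y-ȳ)² = 1628.86
R² = 1 - SS_res/SS_tot = 1 - 0.0086 = 0.9914

0.9914


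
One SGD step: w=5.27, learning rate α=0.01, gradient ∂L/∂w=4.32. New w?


w_new = w - α·∇
= 5.27 - 0.01·4.32
= 5.27 - 0.0432
= 5.2268

5.2268


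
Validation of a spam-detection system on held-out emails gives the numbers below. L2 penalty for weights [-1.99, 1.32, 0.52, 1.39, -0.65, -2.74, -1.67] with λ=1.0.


‖w‖₂² = (-1.99)² + (1.32)² + (0.52)² + (1.39)² + (-0.65)² + (-2.74)² + (-1.67)²
     = 3.9601 + 1.7424 + 0.2704 + 1.9321 + 0.4225 + 7.5076 + 2.7889
     = 18.624
λ·‖w‖₂² = 1.0·18.624 = 18.624

18.624


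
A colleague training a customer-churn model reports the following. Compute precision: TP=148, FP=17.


Precision = TP/(TP+FP)
= 148/(148+17)
= 148/165 = 89.7%

89.7%


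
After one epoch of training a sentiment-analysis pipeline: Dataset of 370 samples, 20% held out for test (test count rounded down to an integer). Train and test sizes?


Test = ⌊370·20/100⌋ = 74
Train = 370 - 74 = 296

Train: 296, Test: 74


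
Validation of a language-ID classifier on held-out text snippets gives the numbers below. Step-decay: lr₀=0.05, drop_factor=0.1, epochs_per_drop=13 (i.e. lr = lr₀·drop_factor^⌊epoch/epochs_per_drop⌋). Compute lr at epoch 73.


n_drops = ⌊73/13⌋ = 5
lr = 0.05·0.1^5 = 0.05·0.00001 = 0.0000005

0.0000005


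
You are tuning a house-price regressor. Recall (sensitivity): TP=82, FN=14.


Recall = TP/(TP+FN)
= 82/(82+14)
= 82/96 = 85.42%

85.42%


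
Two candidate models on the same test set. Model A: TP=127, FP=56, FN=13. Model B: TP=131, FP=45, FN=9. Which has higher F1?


Model A: P=127/183=0.694, R=127/140=0.9071, F1=2PR/(P+R)=2TP/(2TP+FP+FN)=254/323=0.7864
Model B: P=131/176=0.7443, R=131/140=0.9357, F1=2PR/(P+R)=2TP/(2TP+FP+FN)=262/316=0.8291
0.7864 < 0.8291 → Model B

Model B


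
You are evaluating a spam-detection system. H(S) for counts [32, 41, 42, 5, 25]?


Probabilities: [32/145, 41/145, 42/145, 5/145, 25/145] ≈ [0.2207, 0.2828, 0.2897, 0.0345, 0.1724]
H = -((32/145)·log₂(32/145) + (41/145)·log₂(41/145) + (42/145)·log₂(42/145) + (5/145)·log₂(5/145) + (25/145)·log₂(25/145))
  = 2.1189 bits

2.1189 bits


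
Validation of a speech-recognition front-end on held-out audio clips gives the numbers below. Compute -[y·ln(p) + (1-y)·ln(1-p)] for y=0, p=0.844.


BCE = -[y·ln(p) + (1-y)·ln(1-p)]
= -0 - 1·ln(1-0.844)
= -ln(0.156) = 1.8579

1.8579


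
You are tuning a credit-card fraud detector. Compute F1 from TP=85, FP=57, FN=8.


Precision = 85/142 = 0.5986
Recall = 85/93 = 0.914
F1 = 2·P·R/(P+R) = 2·TP/(2·TP+FP+FN) = 170/(170+57+8) = 170/235 = 0.7234

0.7234


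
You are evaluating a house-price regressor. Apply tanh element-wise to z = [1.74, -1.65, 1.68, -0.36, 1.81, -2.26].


tanh(1.74) = 0.9402
tanh(-1.65) = -0.9289
tanh(1.68) = 0.9329
tanh(-0.36) = -0.3452
tanh(1.81) = 0.9478
tanh(-2.26) = -0.9785
result = [0.9402, -0.9289, 0.9329, -0.3452, 0.9478, -0.9785]

[0.9402, -0.9289, 0.9329, -0.3452, 0.9478, -0.9785]


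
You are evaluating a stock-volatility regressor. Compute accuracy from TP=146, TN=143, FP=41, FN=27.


Accuracy = (TP+TN)/(TP+TN+FP+FN)
= (146+143)/(357)
= 289/357 = 80.95%

80.95%


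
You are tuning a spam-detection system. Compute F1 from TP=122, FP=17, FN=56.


Precision = 122/139 = 0.8777
Recall = 122/178 = 0.6854
F1 = 2·P·R/(P+R) = 2·TP/(2·TP+FP+FN) = 244/(244+17+56) = 244/317 = 0.7697

0.7697


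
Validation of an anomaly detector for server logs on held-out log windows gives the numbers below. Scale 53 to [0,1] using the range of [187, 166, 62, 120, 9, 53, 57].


min=9, max=187
(53-9)/(187-9) = 44/178 = 0.2472

0.2472


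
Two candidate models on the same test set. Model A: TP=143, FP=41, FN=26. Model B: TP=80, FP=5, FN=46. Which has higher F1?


Model A: P=143/184=0.7772, R=143/169=0.8462, F1=2PR/(P+R)=2TP/(2TP+FP+FN)=286/353=0.8102
Model B: P=80/85=0.9412, R=80/126=0.6349, F1=2PR/(P+R)=2TP/(2TP+FP+FN)=160/211=0.7583
0.8102 > 0.7583 → Model A

Model A


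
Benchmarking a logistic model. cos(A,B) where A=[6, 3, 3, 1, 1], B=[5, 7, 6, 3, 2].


A·B = 6·5 + 3·7 + 3·6 + 1·3 + 1·2 = 74
‖A‖ = √56 = 7.4833, ‖B‖ = √123 = 11.0905
cos = 74/(√56·√123) = 74/√6888 = 0.8916

0.8916


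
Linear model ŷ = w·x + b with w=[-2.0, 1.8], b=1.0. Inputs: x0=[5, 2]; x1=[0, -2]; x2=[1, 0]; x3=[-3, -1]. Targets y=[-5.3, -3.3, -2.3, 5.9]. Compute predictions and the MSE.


ŷ0 = (-2.0)·(5) + (1.8)·(2) + 1.0 = -5.4
ŷ1 = (-2.0)·(0) + (1.8)·(-2) + 1.0 = -2.6
ŷ2 = (-2.0)·(1) + (1.8)·(0) + 1.0 = -1.0
ŷ3 = (-2.0)·(-3) + (1.8)·(-1) + 1.0 = 5.2
errors² = [0.01, 0.49, 1.69, 0.49]
MSE = 2.6800/4 = 0.67

0.67


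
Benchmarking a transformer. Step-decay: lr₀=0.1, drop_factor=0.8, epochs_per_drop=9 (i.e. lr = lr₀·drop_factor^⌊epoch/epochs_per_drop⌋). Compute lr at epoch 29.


n_drops = ⌊29/9⌋ = 3
lr = 0.1·0.8^3 = 0.1·0.512 = 0.0512

0.0512


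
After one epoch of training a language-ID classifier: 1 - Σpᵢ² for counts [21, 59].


Probabilities: [21/80, 59/80] ≈ [0.2625, 0.7375]
Σpᵢ² = (441 + 3481)/80² = 3922/6400
Gini = 1 - Σpᵢ² = 1 - 3922/6400 = 0.3872

0.3872


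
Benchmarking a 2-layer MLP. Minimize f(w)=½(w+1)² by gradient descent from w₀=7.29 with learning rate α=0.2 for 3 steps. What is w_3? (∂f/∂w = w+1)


step 1: grad = 7.29+1 = 8.29; w = 7.29 - 0.2·(8.29) = 5.632
step 2: grad = 5.632+1 = 6.632; w = 5.632 - 0.2·(6.632) = 4.3056
step 3: grad = 4.3056+1 = 5.3056; w = 4.3056 - 0.2·(5.3056) = 3.24448

3.24448


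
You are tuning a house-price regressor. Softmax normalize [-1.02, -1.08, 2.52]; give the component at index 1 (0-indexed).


Exponentials: e^-1.02=0.3606, e^-1.08=0.3396, e^2.52=12.4286
Sum = 13.1288
Softmax = [0.0275, 0.0259, 0.9467]
p[1] = 0.3396/13.1288 = 0.0259

0.0259


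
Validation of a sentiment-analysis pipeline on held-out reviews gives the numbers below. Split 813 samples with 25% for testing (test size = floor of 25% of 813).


Test = ⌊813·25/100⌋ = 203
Train = 813 - 203 = 610

Train: 610, Test: 203


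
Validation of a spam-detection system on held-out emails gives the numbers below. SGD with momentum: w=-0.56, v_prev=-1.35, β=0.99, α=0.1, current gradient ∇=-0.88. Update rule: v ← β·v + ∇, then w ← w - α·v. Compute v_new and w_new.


v_new = 0.99·-1.35 - 0.88 = -1.3365 - 0.88 = -2.2165
w_new = -0.56 - 0.1·-2.2165 = -0.56 + 0.22165 = -0.33835

v_new=-2.2165, w_new=-0.33835


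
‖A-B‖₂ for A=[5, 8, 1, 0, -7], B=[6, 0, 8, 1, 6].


d = √((5-6)² + (8-0)² + (1-8)² + (0-1)² + (-7-6)²)
  = √(1 + 64 + 49 + 1 + 169)
  = √284 = 16.8523

16.8523


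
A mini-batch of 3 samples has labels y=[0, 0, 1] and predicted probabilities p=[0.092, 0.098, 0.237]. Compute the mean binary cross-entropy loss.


L[0] = -ln(1-0.092) = -ln(0.908) = 0.0965
L[1] = -ln(1-0.098) = -ln(0.902) = 0.1031
L[2] = -ln(0.237) = 1.4397
mean = (0.0965 + 0.1031 + 1.4397)/3 = 0.5464

0.5464


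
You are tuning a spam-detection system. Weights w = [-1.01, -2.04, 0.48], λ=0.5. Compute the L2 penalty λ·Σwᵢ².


‖w‖₂² = (-1.01)² + (-2.04)² + (0.48)²
     = 1.0201 + 4.1616 + 0.2304
     = 5.4121
λ·‖w‖₂² = 0.5·5.4121 = 2.70605

2.70605


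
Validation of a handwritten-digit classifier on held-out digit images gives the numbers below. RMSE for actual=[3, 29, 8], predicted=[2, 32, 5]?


MSE = 19/3 = 6.3333
RMSE = √(19/3) = 2.5166

2.5166


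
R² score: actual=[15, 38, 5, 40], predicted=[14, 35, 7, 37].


ȳ = 24.5
SS_res = Σ(y-ŷ)² = 23
SS_tot = Σ(y-ȳ)² = 893
R² = 1 - SS_res/SS_tot = 1 - 0.0258 = 0.9742

0.9742


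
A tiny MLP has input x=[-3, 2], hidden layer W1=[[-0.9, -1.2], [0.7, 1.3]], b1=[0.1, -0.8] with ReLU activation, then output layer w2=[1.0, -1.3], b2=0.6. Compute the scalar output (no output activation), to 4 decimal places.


z1[0] = (-0.9)·(-3) + (-1.2)·(2) + 0.1 = 0.4
z1[1] = (0.7)·(-3) + (1.3)·(2) - 0.8 = -0.3
h = ReLU(z1) = [0.4, 0.0]
output = (1.0)·(0.4) + (-1.3)·(0.0) + 0.6 = 1.0

1.0


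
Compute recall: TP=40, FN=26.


Recall = TP/(TP+FN)
= 40/(40+26)
= 40/66 = 60.61%

60.61%


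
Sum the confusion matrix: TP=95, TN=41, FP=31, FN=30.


Total = TP + TN + FP + FN
= 95 + 41 + 31 + 30
= 197
(Predicted positive: 126, predicted negative: 71)

197


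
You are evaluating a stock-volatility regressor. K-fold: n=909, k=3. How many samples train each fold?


Fold size = 909/3 = 303
Training per fold = 909 - 303 = 606

606


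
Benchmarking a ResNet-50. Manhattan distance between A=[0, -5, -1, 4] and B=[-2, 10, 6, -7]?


d = |0+ 2| + |-5-10| + |-1-6| + |4+ 7|
  = 2 + 15 + 7 + 11
  = 35

35


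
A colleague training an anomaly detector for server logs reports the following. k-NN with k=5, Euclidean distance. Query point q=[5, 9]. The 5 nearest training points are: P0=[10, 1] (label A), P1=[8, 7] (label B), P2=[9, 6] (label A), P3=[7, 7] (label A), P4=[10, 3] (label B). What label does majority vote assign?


d(q,P0) = 9.434  (label A)
d(q,P1) = 3.6056  (label B)
d(q,P2) = 5.0  (label A)
d(q,P3) = 2.8284  (label A)
d(q,P4) = 7.8102  (label B)
Votes: A=3, B=2
Majority → A

A


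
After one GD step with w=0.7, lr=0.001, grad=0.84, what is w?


w_new = w - α·∇
= 0.7 - 0.001·0.84
= 0.7 - 0.00084
= 0.69916

0.69916


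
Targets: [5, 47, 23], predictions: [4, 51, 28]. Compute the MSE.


Squared errors: (5-4)²=1, (47-51)²=16, (23-28)²=25
Sum = 42
MSE = 42/3 = 14

14


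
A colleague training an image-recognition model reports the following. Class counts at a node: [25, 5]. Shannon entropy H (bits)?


Probabilities: [25/30, 5/30] ≈ [0.8333, 0.1667]
H = -((25/30)·log₂(25/30) + (5/30)·log₂(5/30))
  = 0.65 bits

0.65 bits


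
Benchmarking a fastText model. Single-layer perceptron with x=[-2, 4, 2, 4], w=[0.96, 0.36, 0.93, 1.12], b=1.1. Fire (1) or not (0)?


z = (-2)·(0.96) + (4)·(0.36) + (2)·(0.93) + (4)·(1.12) + 1.1
  = 6.96
step(z) = 1 (z≥0)

1


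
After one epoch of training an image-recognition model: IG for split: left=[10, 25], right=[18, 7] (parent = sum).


Parent = [28, 32], H_parent = 0.9968
H_left = 0.8631 (n=35), H_right = 0.8555 (n=25)
H_children = (35/60)·0.8631 + (25/60)·0.8555 = 0.8599
IG = 0.9968 - 0.8599 = 0.1369

0.1369


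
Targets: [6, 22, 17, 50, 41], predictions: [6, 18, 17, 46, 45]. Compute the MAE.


Absolute errors: |6-6|=0, |22-18|=4, |17-17|=0, |50-46|=4, |41-45|=4
Sum = 12
MAE = 12/5 = 12/5

12/5


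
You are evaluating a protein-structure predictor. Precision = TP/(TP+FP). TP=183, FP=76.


Precision = TP/(TP+FP)
= 183/(183+76)
= 183/259 = 70.66%

70.66%


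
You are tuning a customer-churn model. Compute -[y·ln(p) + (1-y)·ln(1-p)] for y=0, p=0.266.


BCE = -[y·ln(p) + (1-y)·ln(1-p)]
= -0 - 1·ln(1-0.266)
= -ln(0.734) = 0.3092

0.3092


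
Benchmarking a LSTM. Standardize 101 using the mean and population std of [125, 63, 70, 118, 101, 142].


μ = 103.1667, σ = 28.6439
z = (101 - 103.1667)/28.6439 = -0.0756

-0.0756


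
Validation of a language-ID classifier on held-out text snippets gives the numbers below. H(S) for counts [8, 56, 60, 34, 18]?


Probabilities: [8/176, 56/176, 60/176, 34/176, 18/176] ≈ [0.0455, 0.3182, 0.3409, 0.1932, 0.1023]
H = -((8/176)·log₂(8/176) + (56/176)·log₂(56/176) + (60/176)·log₂(60/176) + (34/176)·log₂(34/176) + (18/176)·log₂(18/176))
  = 2.0523 bits

2.0523 bits


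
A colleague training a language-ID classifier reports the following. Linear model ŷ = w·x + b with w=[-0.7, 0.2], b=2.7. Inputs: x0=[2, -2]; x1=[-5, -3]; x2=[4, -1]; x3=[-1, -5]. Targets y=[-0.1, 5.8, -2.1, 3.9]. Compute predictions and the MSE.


ŷ0 = (-0.7)·(2) + (0.2)·(-2) + 2.7 = 0.9
ŷ1 = (-0.7)·(-5) + (0.2)·(-3) + 2.7 = 5.6
ŷ2 = (-0.7)·(4) + (0.2)·(-1) + 2.7 = -0.3
ŷ3 = (-0.7)·(-1) + (0.2)·(-5) + 2.7 = 2.4
errors² = [1.0, 0.04, 3.24, 2.25]
MSE = 6.5300/4 = 1.6325

1.6325


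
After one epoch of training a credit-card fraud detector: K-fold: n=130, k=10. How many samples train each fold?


Fold size = 130/10 = 13
Training per fold = 130 - 13 = 117

117


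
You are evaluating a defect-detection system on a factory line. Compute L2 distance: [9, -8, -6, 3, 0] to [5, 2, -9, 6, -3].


d = √((9-5)² + (-8-2)² + (-6+ 9)² + (3-6)² + (0+ 3)²)
  = √(16 + 100 + 9 + 9 + 9)
  = √143 = 11.9583

11.9583


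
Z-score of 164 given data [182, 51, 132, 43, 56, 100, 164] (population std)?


μ = 104, σ = 52.533
z = (164 - 104)/52.533 = 1.1421

1.1421


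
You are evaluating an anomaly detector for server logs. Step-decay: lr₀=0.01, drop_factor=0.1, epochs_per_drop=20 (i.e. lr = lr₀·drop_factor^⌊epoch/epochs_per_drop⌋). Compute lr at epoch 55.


n_drops = ⌊55/20⌋ = 2
lr = 0.01·0.1^2 = 0.01·0.01 = 0.0001

0.0001


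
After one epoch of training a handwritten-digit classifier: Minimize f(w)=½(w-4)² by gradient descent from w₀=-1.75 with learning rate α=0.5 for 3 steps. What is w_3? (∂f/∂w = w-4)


step 1: grad = -1.75-4 = -5.75; w = -1.75 - 0.5·(-5.75) = 1.125
step 2: grad = 1.125-4 = -2.875; w = 1.125 - 0.5·(-2.875) = 2.5625
step 3: grad = 2.5625-4 = -1.4375; w = 2.5625 - 0.5·(-1.4375) = 3.28125

3.28125


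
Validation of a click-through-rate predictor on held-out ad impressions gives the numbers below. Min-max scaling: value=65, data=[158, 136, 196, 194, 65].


min=65, max=196
(65-65)/(196-65) = 0/131 = 0.0

0.0


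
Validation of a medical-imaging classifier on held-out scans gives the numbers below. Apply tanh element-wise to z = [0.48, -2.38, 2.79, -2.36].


tanh(0.48) = 0.4462
tanh(-2.38) = -0.983
tanh(2.79) = 0.9925
tanh(-2.36) = -0.9823
result = [0.4462, -0.983, 0.9925, -0.9823]

[0.4462, -0.983, 0.9925, -0.9823]


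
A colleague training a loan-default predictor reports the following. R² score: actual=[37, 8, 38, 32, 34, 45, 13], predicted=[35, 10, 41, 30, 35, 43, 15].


ȳ = 29.5714
SS_res = Σ(y-ŷ)² = 30
SS_tot = Σ(y-ȳ)² = 1129.71
R² = 1 - SS_res/SS_tot = 1 - 0.0266 = 0.9734

0.9734


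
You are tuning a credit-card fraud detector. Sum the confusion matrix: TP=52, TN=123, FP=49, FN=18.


Total = TP + TN + FP + FN
= 52 + 123 + 49 + 18
= 242
(Predicted positive: 101, predicted negative: 141)

242


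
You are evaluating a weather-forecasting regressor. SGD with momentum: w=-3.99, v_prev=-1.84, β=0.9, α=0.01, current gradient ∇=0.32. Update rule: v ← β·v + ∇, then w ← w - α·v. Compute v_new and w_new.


v_new = 0.9·-1.84 + 0.32 = -1.656 + 0.32 = -1.336
w_new = -3.99 - 0.01·-1.336 = -3.99 + 0.01336 = -3.97664

v_new=-1.336, w_new=-3.97664
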